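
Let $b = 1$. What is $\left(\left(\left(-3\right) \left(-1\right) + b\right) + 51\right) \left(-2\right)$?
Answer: $-110$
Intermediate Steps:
$\left(\left(\left(-3\right) \left(-1\right) + b\right) + 51\right) \left(-2\right) = \left(\left(\left(-3\right) \left(-1\right) + 1\right) + 51\right) \left(-2\right) = \left(\left(3 + 1\right) + 51\right) \left(-2\right) = \left(4 + 51\right) \left(-2\right) = 55 \left(-2\right) = -110$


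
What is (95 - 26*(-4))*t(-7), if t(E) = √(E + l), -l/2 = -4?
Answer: 199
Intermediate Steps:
l = 8 (l = -2*(-4) = 8)
t(E) = √(8 + E) (t(E) = √(E + 8) = √(8 + E))
(95 - 26*(-4))*t(-7) = (95 - 26*(-4))*√(8 - 7) = (95 + 104)*√1 = 199*1 = 199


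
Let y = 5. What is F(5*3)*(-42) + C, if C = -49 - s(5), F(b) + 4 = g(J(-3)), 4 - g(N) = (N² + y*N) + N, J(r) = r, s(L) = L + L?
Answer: -437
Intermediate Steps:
s(L) = 2*L
g(N) = 4 - N² - 6*N (g(N) = 4 - ((N² + 5*N) + N) = 4 - (N² + 6*N) = 4 + (-N² - 6*N) = 4 - N² - 6*N)
F(b) = 9 (F(b) = -4 + (4 - 1*(-3)² - 6*(-3)) = -4 + (4 - 1*9 + 18) = -4 + (4 - 9 + 18) = -4 + 13 = 9)
C = -59 (C = -49 - 2*5 = -49 - 1*10 = -49 - 10 = -59)
F(5*3)*(-42) + C = 9*(-42) - 59 = -378 - 59 = -437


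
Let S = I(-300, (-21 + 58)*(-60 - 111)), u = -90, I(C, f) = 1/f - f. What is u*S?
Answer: -400309280/703 ≈ -5.6943e+5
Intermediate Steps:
S = 40030928/6327 (S = 1/((-21 + 58)*(-60 - 111)) - (-21 + 58)*(-60 - 111) = 1/(37*(-171)) - 37*(-171) = 1/(-6327) - 1*(-6327) = -1/6327 + 6327 = 40030928/6327 ≈ 6327.0)
u*S = -90*40030928/6327 = -400309280/703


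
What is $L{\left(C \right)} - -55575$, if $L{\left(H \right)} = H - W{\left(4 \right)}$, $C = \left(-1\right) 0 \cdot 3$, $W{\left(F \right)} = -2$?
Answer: $55577$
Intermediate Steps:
$C = 0$ ($C = 0 \cdot 3 = 0$)
$L{\left(H \right)} = 2 + H$ ($L{\left(H \right)} = H - -2 = H + 2 = 2 + H$)
$L{\left(C \right)} - -55575 = \left(2 + 0\right) - -55575 = 2 + 55575 = 55577$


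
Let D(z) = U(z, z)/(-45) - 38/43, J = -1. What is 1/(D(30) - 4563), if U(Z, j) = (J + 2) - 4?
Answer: -645/2943662 ≈ -0.00021911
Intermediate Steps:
U(Z, j) = -3 (U(Z, j) = (-1 + 2) - 4 = 1 - 4 = -3)
D(z) = -527/645 (D(z) = -3/(-45) - 38/43 = -3*(-1/45) - 38*1/43 = 1/15 - 38/43 = -527/645)
1/(D(30) - 4563) = 1/(-527/645 - 4563) = 1/(-2943662/645) = -645/2943662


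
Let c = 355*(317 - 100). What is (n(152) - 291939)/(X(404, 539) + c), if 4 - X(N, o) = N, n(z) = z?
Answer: -291787/76635 ≈ -3.8075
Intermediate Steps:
c = 77035 (c = 355*217 = 77035)
X(N, o) = 4 - N
(n(152) - 291939)/(X(404, 539) + c) = (152 - 291939)/((4 - 1*404) + 77035) = -291787/((4 - 404) + 77035) = -291787/(-400 + 77035) = -291787/76635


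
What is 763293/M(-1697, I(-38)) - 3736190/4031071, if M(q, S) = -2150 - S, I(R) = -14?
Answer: -1028289592881/2870122552 ≈ -358.27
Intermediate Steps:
763293/M(-1697, I(-38)) - 3736190/4031071 = 763293/(-2150 - 1*(-14)) - 3736190/4031071 = 763293/(-2150 + 14) - 3736190*1/4031071 = 763293/(-2136) - 3736190/4031071 = 763293*(-1/2136) - 3736190/4031071 = -254431/712 - 3736190/4031071 = -1028289592881/2870122552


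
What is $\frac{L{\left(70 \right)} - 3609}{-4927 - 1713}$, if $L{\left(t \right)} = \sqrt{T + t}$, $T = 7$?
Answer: $\frac{3609}{6640} - \frac{\sqrt{77}}{6640} \approx 0.5422$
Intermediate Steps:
$L{\left(t \right)} = \sqrt{7 + t}$
$\frac{L{\left(70 \right)} - 3609}{-4927 - 1713} = \frac{\sqrt{7 + 70} - 3609}{-4927 - 1713} = \frac{\sqrt{77} - 3609}{-6640} = \left(-3609 + \sqrt{77}\right) \left(- \frac{1}{6640}\right) = \frac{3609}{6640} - \frac{\sqrt{77}}{6640}$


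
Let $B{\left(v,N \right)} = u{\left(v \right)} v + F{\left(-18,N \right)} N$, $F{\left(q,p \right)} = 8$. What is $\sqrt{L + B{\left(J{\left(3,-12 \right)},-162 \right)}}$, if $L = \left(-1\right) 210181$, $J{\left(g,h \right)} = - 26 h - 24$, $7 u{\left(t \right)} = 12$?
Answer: $\frac{i \sqrt{10338181}}{7} \approx 459.33 i$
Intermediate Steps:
$u{\left(t \right)} = \frac{12}{7}$ ($u{\left(t \right)} = \frac{1}{7} \cdot 12 = \frac{12}{7}$)
$J{\left(g,h \right)} = -24 - 26 h$
$L = -210181$
$B{\left(v,N \right)} = 8 N + \frac{12 v}{7}$ ($B{\left(v,N \right)} = \frac{12 v}{7} + 8 N = 8 N + \frac{12 v}{7}$)
$\sqrt{L + B{\left(J{\left(3,-12 \right)},-162 \right)}} = \sqrt{-210181 + \left(8 \left(-162\right) + \frac{12 \left(-24 - -312\right)}{7}\right)} = \sqrt{-210181 - \left(1296 - \frac{12 \left(-24 + 312\right)}{7}\right)} = \sqrt{-210181 + \left(-1296 + \frac{12}{7} \cdot 288\right)} = \sqrt{-210181 + \left(-1296 + \frac{3456}{7}\right)} = \sqrt{-210181 - \frac{5616}{7}} = \sqrt{- \frac{1476883}{7}} = \frac{i \sqrt{10338181}}{7}$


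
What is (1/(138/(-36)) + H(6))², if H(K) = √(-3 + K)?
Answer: 1623/529 - 12*√3/23 ≈ 2.1644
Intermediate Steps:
(1/(138/(-36)) + H(6))² = (1/(138/(-36)) + √(-3 + 6))² = (1/(138*(-1/36)) + √3)² = (1/(-23/6) + √3)² = (-6/23 + √3)²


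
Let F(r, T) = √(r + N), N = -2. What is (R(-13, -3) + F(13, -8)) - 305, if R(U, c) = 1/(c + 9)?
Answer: -1829/6 + √11 ≈ -301.52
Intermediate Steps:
R(U, c) = 1/(9 + c)
F(r, T) = √(-2 + r) (F(r, T) = √(r - 2) = √(-2 + r))
(R(-13, -3) + F(13, -8)) - 305 = (1/(9 - 3) + √(-2 + 13)) - 305 = (1/6 + √11) - 305 = (⅙ + √11) - 305 = -1829/6 + √11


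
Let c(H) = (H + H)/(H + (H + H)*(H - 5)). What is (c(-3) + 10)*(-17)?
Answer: -2516/15 ≈ -167.73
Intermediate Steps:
c(H) = 2*H/(H + 2*H*(-5 + H)) (c(H) = (2*H)/(H + (2*H)*(-5 + H)) = (2*H)/(H + 2*H*(-5 + H)) = 2*H/(H + 2*H*(-5 + H)))
(c(-3) + 10)*(-17) = (2/(-9 + 2*(-3)) + 10)*(-17) = (2/(-9 - 6) + 10)*(-17) = (2/(-15) + 10)*(-17) = (2*(-1/15) + 10)*(-17) = (-2/15 + 10)*(-17) = (148/15)*(-17) = -2516/15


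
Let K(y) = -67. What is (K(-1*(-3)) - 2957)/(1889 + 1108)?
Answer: -112/111 ≈ -1.0090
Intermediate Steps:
(K(-1*(-3)) - 2957)/(1889 + 1108) = (-67 - 2957)/(1889 + 1108) = -3024/2997 = -3024*1/2997 = -112/111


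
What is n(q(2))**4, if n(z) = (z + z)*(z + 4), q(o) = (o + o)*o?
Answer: 1358954496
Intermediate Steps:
q(o) = 2*o**2 (q(o) = (2*o)*o = 2*o**2)
n(z) = 2*z*(4 + z) (n(z) = (2*z)*(4 + z) = 2*z*(4 + z))
n(q(2))**4 = (2*(2*2**2)*(4 + 2*2**2))**4 = (2*(2*4)*(4 + 2*4))**4 = (2*8*(4 + 8))**4 = (2*8*12)**4 = 192**4 = 1358954496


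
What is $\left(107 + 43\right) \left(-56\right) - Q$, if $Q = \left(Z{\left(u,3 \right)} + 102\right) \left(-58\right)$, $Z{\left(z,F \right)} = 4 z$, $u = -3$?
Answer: $-3180$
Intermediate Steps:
$Q = -5220$ ($Q = \left(4 \left(-3\right) + 102\right) \left(-58\right) = \left(-12 + 102\right) \left(-58\right) = 90 \left(-58\right) = -5220$)
$\left(107 + 43\right) \left(-56\right) - Q = \left(107 + 43\right) \left(-56\right) - -5220 = 150 \left(-56\right) + 5220 = -8400 + 5220 = -3180$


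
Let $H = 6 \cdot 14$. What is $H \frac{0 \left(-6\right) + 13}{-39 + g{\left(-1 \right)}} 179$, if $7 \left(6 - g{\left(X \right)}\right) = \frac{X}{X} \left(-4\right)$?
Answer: $- \frac{1368276}{227} \approx -6027.6$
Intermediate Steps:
$g{\left(X \right)} = \frac{46}{7}$ ($g{\left(X \right)} = 6 - \frac{\frac{X}{X} \left(-4\right)}{7} = 6 - \frac{1 \left(-4\right)}{7} = 6 - - \frac{4}{7} = 6 + \frac{4}{7} = \frac{46}{7}$)
$H = 84$
$H \frac{0 \left(-6\right) + 13}{-39 + g{\left(-1 \right)}} 179 = 84 \frac{0 \left(-6\right) + 13}{-39 + \frac{46}{7}} \cdot 179 = 84 \frac{0 + 13}{- \frac{227}{7}} \cdot 179 = 84 \cdot 13 \left(- \frac{7}{227}\right) 179 = 84 \left(- \frac{91}{227}\right) 179 = \left(- \frac{7644}{227}\right) 179 = - \frac{1368276}{227}$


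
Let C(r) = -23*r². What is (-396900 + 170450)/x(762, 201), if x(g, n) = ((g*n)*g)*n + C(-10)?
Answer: -16175/1675613996 ≈ -9.6532e-6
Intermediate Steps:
x(g, n) = -2300 + g²*n² (x(g, n) = ((g*n)*g)*n - 23*(-10)² = (n*g²)*n - 23*100 = g²*n² - 2300 = -2300 + g²*n²)
(-396900 + 170450)/x(762, 201) = (-396900 + 170450)/(-2300 + 762²*201²) = -226450/(-2300 + 580644*40401) = -226450/(-2300 + 23458598244) = -226450/23458595944 = -226450*1/23458595944 = -16175/1675613996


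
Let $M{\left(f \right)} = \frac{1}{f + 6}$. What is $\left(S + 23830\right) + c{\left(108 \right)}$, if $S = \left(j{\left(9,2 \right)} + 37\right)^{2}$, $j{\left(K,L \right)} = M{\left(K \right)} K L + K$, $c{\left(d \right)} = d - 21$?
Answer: $\frac{653621}{25} \approx 26145.0$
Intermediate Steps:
$M{\left(f \right)} = \frac{1}{6 + f}$
$c{\left(d \right)} = -21 + d$ ($c{\left(d \right)} = d - 21 = -21 + d$)
$j{\left(K,L \right)} = K + \frac{K L}{6 + K}$ ($j{\left(K,L \right)} = \frac{K}{6 + K} L + K = \frac{K L}{6 + K} + K = K + \frac{K L}{6 + K}$)
$S = \frac{55696}{25}$ ($S = \left(\frac{9 \left(6 + 9 + 2\right)}{6 + 9} + 37\right)^{2} = \left(9 \cdot \frac{1}{15} \cdot 17 + 37\right)^{2} = \left(\frac{51}{5} + 37\right)^{2} = \left(\frac{236}{5}\right)^{2} = \frac{55696}{25} \approx 2227.8$)
$\left(S + 23830\right) + c{\left(108 \right)} = \left(\frac{55696}{25} + 23830\right) + \left(-21 + 108\right) = \frac{651446}{25} + 87 = \frac{653621}{25}$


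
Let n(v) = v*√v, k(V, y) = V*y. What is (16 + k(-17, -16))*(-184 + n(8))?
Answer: -52992 + 4608*√2 ≈ -46475.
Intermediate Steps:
n(v) = v^(3/2)
(16 + k(-17, -16))*(-184 + n(8)) = (16 - 17*(-16))*(-184 + 8^(3/2)) = (16 + 272)*(-184 + 16*√2) = 288*(-184 + 16*√2) = -52992 + 4608*√2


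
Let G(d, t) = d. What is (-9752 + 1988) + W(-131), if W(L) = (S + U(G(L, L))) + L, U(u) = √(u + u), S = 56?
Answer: -7839 + I*√262 ≈ -7839.0 + 16.186*I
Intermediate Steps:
U(u) = √2*√u (U(u) = √(2*u) = √2*√u)
W(L) = 56 + L + √2*√L (W(L) = (56 + √2*√L) + L = 56 + L + √2*√L)
(-9752 + 1988) + W(-131) = (-9752 + 1988) + (56 - 131 + √2*√(-131)) = -7764 + (56 - 131 + √2*(I*√131)) = -7764 + (56 - 131 + I*√262) = -7764 + (-75 + I*√262) = -7839 + I*√262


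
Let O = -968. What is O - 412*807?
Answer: -333452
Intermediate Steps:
O - 412*807 = -968 - 412*807 = -968 - 332484 = -333452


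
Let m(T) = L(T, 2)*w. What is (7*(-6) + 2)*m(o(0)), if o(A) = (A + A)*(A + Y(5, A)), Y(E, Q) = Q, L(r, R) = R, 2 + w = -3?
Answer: 400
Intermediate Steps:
w = -5 (w = -2 - 3 = -5)
o(A) = 4*A² (o(A) = (A + A)*(A + A) = (2*A)*(2*A) = 4*A²)
m(T) = -10 (m(T) = 2*(-5) = -10)
(7*(-6) + 2)*m(o(0)) = (7*(-6) + 2)*(-10) = (-42 + 2)*(-10) = -40*(-10) = 400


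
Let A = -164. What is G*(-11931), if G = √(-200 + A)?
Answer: -23862*I*√91 ≈ -2.2763e+5*I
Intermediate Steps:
G = 2*I*√91 (G = √(-200 - 164) = √(-364) = 2*I*√91 ≈ 19.079*I)
G*(-11931) = (2*I*√91)*(-11931) = -23862*I*√91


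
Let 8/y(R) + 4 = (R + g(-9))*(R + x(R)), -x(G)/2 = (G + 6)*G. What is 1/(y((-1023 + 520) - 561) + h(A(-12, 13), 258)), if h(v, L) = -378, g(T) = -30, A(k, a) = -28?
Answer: -616055467/232868966524 ≈ -0.0026455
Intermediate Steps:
x(G) = -2*G*(6 + G) (x(G) = -2*(G + 6)*G = -2*(6 + G)*G = -2*G*(6 + G))
y(R) = 8/(-4 + (-30 + R)*(R - 2*R*(6 + R))) (y(R) = 8/(-4 + (R - 30)*(R - 2*R*(6 + R))) = 8/(-4 + (-30 + R)*(R - 2*R*(6 + R))))
1/(y((-1023 + 520) - 561) + h(A(-12, 13), 258)) = 1/(-8/(4 - 330*((-1023 + 520) - 561) - 49*((-1023 + 520) - 561)² + 2*((-1023 + 520) - 561)³) - 378) = 1/(-8/(4 - 330*(-503 - 561) - 49*(-503 - 561)² + 2*(-503 - 561)³) - 378) = 1/(-8/(4 - 330*(-1064) - 49*(-1064)² + 2*(-1064)³) - 378) = 1/(-8/(4 + 351120 - 49*1132096 + 2*(-1204550144)) - 378) = 1/(-8/(4 + 351120 - 55472704 - 2409100288) - 378) = 1/(-8/(-2464221868) - 378) = 1/(-8*(-1/2464221868) - 378) = 1/(2/616055467 - 378) = 1/(-232868966524/616055467) = -616055467/232868966524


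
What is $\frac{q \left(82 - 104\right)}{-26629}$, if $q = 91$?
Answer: $\frac{2002}{26629} \approx 0.075181$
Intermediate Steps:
$\frac{q \left(82 - 104\right)}{-26629} = \frac{91 \left(82 - 104\right)}{-26629} = 91 \left(-22\right) \left(- \frac{1}{26629}\right) = \left(-2002\right) \left(- \frac{1}{26629}\right) = \frac{2002}{26629}$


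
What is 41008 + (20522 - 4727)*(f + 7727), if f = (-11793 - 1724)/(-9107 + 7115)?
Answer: 81138245077/664 ≈ 1.2220e+8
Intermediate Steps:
f = 13517/1992 (f = -13517/(-1992) = -13517*(-1/1992) = 13517/1992 ≈ 6.7856)
41008 + (20522 - 4727)*(f + 7727) = 41008 + (20522 - 4727)*(13517/1992 + 7727) = 41008 + 15795*(15405701/1992) = 41008 + 81111015765/664 = 81138245077/664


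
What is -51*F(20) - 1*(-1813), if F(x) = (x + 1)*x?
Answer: -19607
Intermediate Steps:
F(x) = x*(1 + x) (F(x) = (1 + x)*x = x*(1 + x))
-51*F(20) - 1*(-1813) = -1020*(1 + 20) - 1*(-1813) = -1020*21 + 1813 = -51*420 + 1813 = -21420 + 1813 = -19607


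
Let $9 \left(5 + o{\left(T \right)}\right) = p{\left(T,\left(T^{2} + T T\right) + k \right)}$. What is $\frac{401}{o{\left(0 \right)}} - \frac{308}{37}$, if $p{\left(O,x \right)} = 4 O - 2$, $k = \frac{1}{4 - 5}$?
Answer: $- \frac{148009}{1739} \approx -85.112$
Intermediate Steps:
$k = -1$ ($k = \frac{1}{-1} = -1$)
$p{\left(O,x \right)} = -2 + 4 O$
$o{\left(T \right)} = - \frac{47}{9} + \frac{4 T}{9}$ ($o{\left(T \right)} = -5 + \frac{-2 + 4 T}{9} = -5 + \left(- \frac{2}{9} + \frac{4 T}{9}\right) = - \frac{47}{9} + \frac{4 T}{9}$)
$\frac{401}{o{\left(0 \right)}} - \frac{308}{37} = \frac{401}{- \frac{47}{9} + \frac{4}{9} \cdot 0} - \frac{308}{37} = \frac{401}{- \frac{47}{9} + 0} - \frac{308}{37} = \frac{401}{- \frac{47}{9}} - \frac{308}{37} = 401 \left(- \frac{9}{47}\right) - \frac{308}{37} = - \frac{3609}{47} - \frac{308}{37} = - \frac{148009}{1739}$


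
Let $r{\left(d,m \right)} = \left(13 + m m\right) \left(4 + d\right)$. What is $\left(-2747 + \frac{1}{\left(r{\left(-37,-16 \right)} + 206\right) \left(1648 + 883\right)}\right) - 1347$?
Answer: $- \frac{89848156295}{21946301} \approx -4094.0$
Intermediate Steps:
$r{\left(d,m \right)} = \left(4 + d\right) \left(13 + m^{2}\right)$ ($r{\left(d,m \right)} = \left(13 + m^{2}\right) \left(4 + d\right) = \left(4 + d\right) \left(13 + m^{2}\right)$)
$\left(-2747 + \frac{1}{\left(r{\left(-37,-16 \right)} + 206\right) \left(1648 + 883\right)}\right) - 1347 = \left(-2747 + \frac{1}{\left(\left(52 + 4 \left(-16\right)^{2} + 13 \left(-37\right) - 37 \left(-16\right)^{2}\right) + 206\right) \left(1648 + 883\right)}\right) - 1347 = \left(-2747 + \frac{1}{\left(\left(52 + 4 \cdot 256 - 481 - 9472\right) + 206\right) 2531}\right) - 1347 = \left(-2747 + \frac{1}{\left(\left(52 + 1024 - 481 - 9472\right) + 206\right) 2531}\right) - 1347 = \left(-2747 + \frac{1}{\left(-8877 + 206\right) 2531}\right) - 1347 = \left(-2747 + \frac{1}{\left(-8671\right) 2531}\right) - 1347 = \left(-2747 + \frac{1}{-21946301}\right) - 1347 = \left(-2747 - \frac{1}{21946301}\right) - 1347 = - \frac{60286488848}{21946301} - 1347 = - \frac{89848156295}{21946301}$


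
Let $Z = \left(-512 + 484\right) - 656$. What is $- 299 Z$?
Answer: $204516$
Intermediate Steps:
$Z = -684$ ($Z = -28 - 656 = -684$)
$- 299 Z = \left(-299\right) \left(-684\right) = 204516$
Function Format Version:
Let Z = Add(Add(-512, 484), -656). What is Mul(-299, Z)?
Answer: 204516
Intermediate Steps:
Z = -684 (Z = Add(-28, -656) = -684)
Mul(-299, Z) = Mul(-299, -684) = 204516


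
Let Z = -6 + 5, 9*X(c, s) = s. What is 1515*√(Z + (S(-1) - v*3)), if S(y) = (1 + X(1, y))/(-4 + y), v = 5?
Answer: 202*I*√910 ≈ 6093.6*I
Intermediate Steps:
X(c, s) = s/9
S(y) = (1 + y/9)/(-4 + y)
Z = -1
1515*√(Z + (S(-1) - v*3)) = 1515*√(-1 + ((9 - 1)/(9*(-4 - 1)) - 5*3)) = 1515*√(-1 + ((⅑)*8/(-5) - 1*15)) = 1515*√(-1 + ((⅑)*(-⅕)*8 - 15)) = 1515*√(-1 + (-8/45 - 15)) = 1515*√(-1 - 683/45) = 1515*√(-728/45) = 1515*(2*I*√910/15) = 202*I*√910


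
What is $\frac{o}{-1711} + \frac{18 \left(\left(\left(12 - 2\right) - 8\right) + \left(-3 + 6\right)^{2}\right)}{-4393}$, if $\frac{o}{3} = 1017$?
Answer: $- \frac{13741821}{7516423} \approx -1.8282$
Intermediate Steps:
$o = 3051$ ($o = 3 \cdot 1017 = 3051$)
$\frac{o}{-1711} + \frac{18 \left(\left(\left(12 - 2\right) - 8\right) + \left(-3 + 6\right)^{2}\right)}{-4393} = \frac{3051}{-1711} + \frac{18 \left(\left(\left(12 - 2\right) - 8\right) + \left(-3 + 6\right)^{2}\right)}{-4393} = 3051 \left(- \frac{1}{1711}\right) + 18 \left(\left(10 - 8\right) + 3^{2}\right) \left(- \frac{1}{4393}\right) = - \frac{3051}{1711} + 18 \left(2 + 9\right) \left(- \frac{1}{4393}\right) = - \frac{3051}{1711} + 18 \cdot 11 \left(- \frac{1}{4393}\right) = - \frac{3051}{1711} + 198 \left(- \frac{1}{4393}\right) = - \frac{3051}{1711} - \frac{198}{4393} = - \frac{13741821}{7516423}$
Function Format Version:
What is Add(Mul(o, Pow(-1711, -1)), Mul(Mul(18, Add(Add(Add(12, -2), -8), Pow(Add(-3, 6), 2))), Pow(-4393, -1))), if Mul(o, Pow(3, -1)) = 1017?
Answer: Rational(-13741821, 7516423) ≈ -1.8282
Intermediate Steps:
o = 3051 (o = Mul(3, 1017) = 3051)
Add(Mul(o, Pow(-1711, -1)), Mul(Mul(18, Add(Add(Add(12, -2), -8), Pow(Add(-3, 6), 2))), Pow(-4393, -1))) = Add(Mul(3051, Pow(-1711, -1)), Mul(Mul(18, Add(Add(Add(12, -2), -8), Pow(Add(-3, 6), 2))), Pow(-4393, -1))) = Add(Mul(3051, Rational(-1, 1711)), Mul(Mul(18, Add(Add(10, -8), Pow(3, 2))), Rational(-1, 4393))) = Add(Rational(-3051, 1711), Mul(Mul(18, Add(2, 9)), Rational(-1, 4393))) = Add(Rational(-3051, 1711), Mul(Mul(18, 11), Rational(-1, 4393))) = Add(Rational(-3051, 1711), Mul(198, Rational(-1, 4393))) = Add(Rational(-3051, 1711), Rational(-198, 4393)) = Rational(-13741821, 7516423)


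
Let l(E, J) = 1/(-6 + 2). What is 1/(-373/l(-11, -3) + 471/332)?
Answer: 332/495815 ≈ 0.00066960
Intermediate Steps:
l(E, J) = -1/4 (l(E, J) = 1/(-4) = -1/4)
1/(-373/l(-11, -3) + 471/332) = 1/(-373/(-1/4) + 471/332) = 1/(-373*(-4) + 471*(1/332)) = 1/(1492 + 471/332) = 1/(495815/332) = 332/495815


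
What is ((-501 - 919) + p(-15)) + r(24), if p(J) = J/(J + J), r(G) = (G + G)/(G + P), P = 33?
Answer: -53909/38 ≈ -1418.7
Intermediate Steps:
r(G) = 2*G/(33 + G) (r(G) = (G + G)/(G + 33) = (2*G)/(33 + G) = 2*G/(33 + G))
p(J) = ½ (p(J) = J/((2*J)) = (1/(2*J))*J = ½)
((-501 - 919) + p(-15)) + r(24) = ((-501 - 919) + ½) + 2*24/(33 + 24) = (-1420 + ½) + 2*24/57 = -2839/2 + 2*24*(1/57) = -2839/2 + 16/19 = -53909/38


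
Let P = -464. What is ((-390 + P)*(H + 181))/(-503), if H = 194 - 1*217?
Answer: 134932/503 ≈ 268.25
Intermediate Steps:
H = -23 (H = 194 - 217 = -23)
((-390 + P)*(H + 181))/(-503) = ((-390 - 464)*(-23 + 181))/(-503) = -854*158*(-1/503) = -134932*(-1/503) = 134932/503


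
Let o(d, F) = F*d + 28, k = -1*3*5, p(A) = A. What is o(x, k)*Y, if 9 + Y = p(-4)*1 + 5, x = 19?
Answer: 2056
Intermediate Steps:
k = -15 (k = -3*5 = -15)
o(d, F) = 28 + F*d
Y = -8 (Y = -9 + (-4*1 + 5) = -9 + (-4 + 5) = -9 + 1 = -8)
o(x, k)*Y = (28 - 15*19)*(-8) = (28 - 285)*(-8) = -257*(-8) = 2056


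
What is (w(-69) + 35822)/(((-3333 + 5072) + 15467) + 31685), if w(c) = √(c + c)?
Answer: 35822/48891 + I*√138/48891 ≈ 0.73269 + 0.00024028*I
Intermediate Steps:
w(c) = √2*√c (w(c) = √(2*c) = √2*√c)
(w(-69) + 35822)/(((-3333 + 5072) + 15467) + 31685) = (√2*√(-69) + 35822)/(((-3333 + 5072) + 15467) + 31685) = (√2*(I*√69) + 35822)/((1739 + 15467) + 31685) = (I*√138 + 35822)/(17206 + 31685) = (35822 + I*√138)/48891 = (35822 + I*√138)*(1/48891) = 35822/48891 + I*√138/48891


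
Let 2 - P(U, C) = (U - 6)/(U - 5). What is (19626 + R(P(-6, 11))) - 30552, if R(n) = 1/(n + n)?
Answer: -218509/20 ≈ -10925.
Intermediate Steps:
P(U, C) = 2 - (-6 + U)/(-5 + U) (P(U, C) = 2 - (U - 6)/(U - 5) = 2 - (-6 + U)/(-5 + U))
R(n) = 1/(2*n)
(19626 + R(P(-6, 11))) - 30552 = (19626 + 1/(2*(((-4 - 6)/(-5 - 6))))) - 30552 = (19626 + 1/(2*((-10/(-11))))) - 30552 = (19626 + 1/(2*((-1/11*(-10))))) - 30552 = (19626 + 1/(2*(10/11))) - 30552 = (19626 + (1/2)*(11/10)) - 30552 = (19626 + 11/20) - 30552 = 392531/20 - 30552 = -218509/20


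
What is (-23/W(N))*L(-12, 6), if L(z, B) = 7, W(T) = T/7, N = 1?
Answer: -1127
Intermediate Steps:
W(T) = T/7 (W(T) = T*(⅐) = T/7)
(-23/W(N))*L(-12, 6) = -23/((⅐)*1)*7 = -23/⅐*7 = -23*7*7 = -161*7 = -1127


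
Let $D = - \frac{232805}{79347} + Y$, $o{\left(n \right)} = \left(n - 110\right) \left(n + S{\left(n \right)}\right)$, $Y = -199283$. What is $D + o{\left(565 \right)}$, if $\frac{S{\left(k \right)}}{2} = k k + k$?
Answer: $\frac{23095268577319}{79347} \approx 2.9107 \cdot 10^{8}$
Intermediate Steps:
$S{\left(k \right)} = 2 k + 2 k^{2}$ ($S{\left(k \right)} = 2 \left(k k + k\right) = 2 \left(k^{2} + k\right) = 2 \left(k + k^{2}\right) = 2 k + 2 k^{2}$)
$o{\left(n \right)} = \left(-110 + n\right) \left(n + 2 n \left(1 + n\right)\right)$ ($o{\left(n \right)} = \left(n - 110\right) \left(n + 2 n \left(1 + n\right)\right) = \left(-110 + n\right) \left(n + 2 n \left(1 + n\right)\right)$)
$D = - \frac{15812741006}{79347}$ ($D = - \frac{232805}{79347} - 199283 = - \frac{15812741006}{79347} \approx -1.9929 \cdot 10^{5}$)
$D + o{\left(565 \right)} = - \frac{15812741006}{79347} + 565 \left(-330 - 122605 + 2 \cdot 565^{2}\right) = - \frac{15812741006}{79347} + 565 \left(-330 - 122605 + 2 \cdot 319225\right) = - \frac{15812741006}{79347} + 565 \left(-330 - 122605 + 638450\right) = - \frac{15812741006}{79347} + 565 \cdot 515515 = - \frac{15812741006}{79347} + 291265975 = \frac{23095268577319}{79347}$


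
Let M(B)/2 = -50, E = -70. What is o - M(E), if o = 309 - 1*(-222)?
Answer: 631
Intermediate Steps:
M(B) = -100 (M(B) = 2*(-50) = -100)
o = 531 (o = 309 + 222 = 531)
o - M(E) = 531 - 1*(-100) = 531 + 100 = 631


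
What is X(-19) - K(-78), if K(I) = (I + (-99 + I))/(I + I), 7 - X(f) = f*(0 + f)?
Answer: -18493/52 ≈ -355.63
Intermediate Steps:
X(f) = 7 - f² (X(f) = 7 - f*(0 + f) = 7 - f*f = 7 - f²)
K(I) = (-99 + 2*I)/(2*I) (K(I) = (-99 + 2*I)/((2*I)) = (-99 + 2*I)*(1/(2*I)) = (-99 + 2*I)/(2*I))
X(-19) - K(-78) = (7 - 1*(-19)²) - (-99/2 - 78)/(-78) = (7 - 1*361) - (-1)*(-255)/(78*2) = (7 - 361) - 1*85/52 = -354 - 85/52 = -18493/52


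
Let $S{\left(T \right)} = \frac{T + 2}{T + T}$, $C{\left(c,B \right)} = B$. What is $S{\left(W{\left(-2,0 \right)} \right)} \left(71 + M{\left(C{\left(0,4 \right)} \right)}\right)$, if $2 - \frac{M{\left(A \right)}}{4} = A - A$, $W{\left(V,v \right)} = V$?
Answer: $0$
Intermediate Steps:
$S{\left(T \right)} = \frac{2 + T}{2 T}$
$M{\left(A \right)} = 8$ ($M{\left(A \right)} = 8 - 4 \left(A - A\right) = 8 - 0 = 8 + 0 = 8$)
$S{\left(W{\left(-2,0 \right)} \right)} \left(71 + M{\left(C{\left(0,4 \right)} \right)}\right) = \frac{2 - 2}{2 \left(-2\right)} \left(71 + 8\right) = \frac{1}{2} \left(- \frac{1}{2}\right) 0 \cdot 79 = 0 \cdot 79 = 0$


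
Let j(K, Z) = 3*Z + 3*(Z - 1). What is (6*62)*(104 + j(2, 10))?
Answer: 59892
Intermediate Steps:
j(K, Z) = -3 + 6*Z (j(K, Z) = 3*Z + 3*(-1 + Z) = 3*Z + (-3 + 3*Z) = -3 + 6*Z)
(6*62)*(104 + j(2, 10)) = (6*62)*(104 + (-3 + 6*10)) = 372*(104 + (-3 + 60)) = 372*(104 + 57) = 372*161 = 59892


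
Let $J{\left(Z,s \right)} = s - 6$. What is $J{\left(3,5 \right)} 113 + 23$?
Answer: $-90$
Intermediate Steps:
$J{\left(Z,s \right)} = -6 + s$ ($J{\left(Z,s \right)} = s - 6 = -6 + s$)
$J{\left(3,5 \right)} 113 + 23 = \left(-6 + 5\right) 113 + 23 = \left(-1\right) 113 + 23 = -113 + 23 = -90$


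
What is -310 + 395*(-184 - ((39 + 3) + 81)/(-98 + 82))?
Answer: -1119255/16 ≈ -69954.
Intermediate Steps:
-310 + 395*(-184 - ((39 + 3) + 81)/(-98 + 82)) = -310 + 395*(-184 - (42 + 81)/(-16)) = -310 + 395*(-184 - 123*(-1)/16) = -310 + 395*(-184 - 1*(-123/16)) = -310 + 395*(-184 + 123/16) = -310 + 395*(-2821/16) = -310 - 1114295/16 = -1119255/16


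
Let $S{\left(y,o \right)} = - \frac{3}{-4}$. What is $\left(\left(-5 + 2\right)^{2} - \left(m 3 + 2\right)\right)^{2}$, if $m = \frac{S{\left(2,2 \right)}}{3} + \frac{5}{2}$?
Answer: $\frac{25}{16} \approx 1.5625$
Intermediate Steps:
$S{\left(y,o \right)} = \frac{3}{4}$ ($S{\left(y,o \right)} = \left(-3\right) \left(- \frac{1}{4}\right) = \frac{3}{4}$)
$m = \frac{11}{4}$ ($m = \frac{3}{4 \cdot 3} + \frac{5}{2} = \frac{3}{4} \cdot \frac{1}{3} + 5 \cdot \frac{1}{2} = \frac{1}{4} + \frac{5}{2} = \frac{11}{4} \approx 2.75$)
$\left(\left(-5 + 2\right)^{2} - \left(m 3 + 2\right)\right)^{2} = \left(\left(-5 + 2\right)^{2} - \left(\frac{11}{4} \cdot 3 + 2\right)\right)^{2} = \left(\left(-3\right)^{2} - \left(\frac{33}{4} + 2\right)\right)^{2} = \left(9 - \frac{41}{4}\right)^{2} = \left(- \frac{5}{4}\right)^{2} = \frac{25}{16}$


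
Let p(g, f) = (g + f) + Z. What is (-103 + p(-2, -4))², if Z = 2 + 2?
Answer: 11025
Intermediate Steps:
Z = 4
p(g, f) = 4 + f + g (p(g, f) = (g + f) + 4 = (f + g) + 4 = 4 + f + g)
(-103 + p(-2, -4))² = (-103 + (4 - 4 - 2))² = (-103 - 2)² = (-105)² = 11025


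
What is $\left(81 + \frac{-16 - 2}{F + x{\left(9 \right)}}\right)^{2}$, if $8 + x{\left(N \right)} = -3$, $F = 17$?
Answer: $6084$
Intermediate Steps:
$x{\left(N \right)} = -11$ ($x{\left(N \right)} = -8 - 3 = -11$)
$\left(81 + \frac{-16 - 2}{F + x{\left(9 \right)}}\right)^{2} = \left(81 + \frac{-16 - 2}{17 - 11}\right)^{2} = \left(81 - \frac{18}{6}\right)^{2} = \left(81 - 3\right)^{2} = 78^{2} = 6084$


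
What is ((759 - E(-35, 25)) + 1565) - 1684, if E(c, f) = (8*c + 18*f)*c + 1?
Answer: 6589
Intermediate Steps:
E(c, f) = 1 + c*(8*c + 18*f) (E(c, f) = c*(8*c + 18*f) + 1 = 1 + c*(8*c + 18*f))
((759 - E(-35, 25)) + 1565) - 1684 = ((759 - (1 + 8*(-35)**2 + 18*(-35)*25)) + 1565) - 1684 = ((759 - (1 + 8*1225 - 15750)) + 1565) - 1684 = ((759 - (1 + 9800 - 15750)) + 1565) - 1684 = ((759 - 1*(-5949)) + 1565) - 1684 = ((759 + 5949) + 1565) - 1684 = (6708 + 1565) - 1684 = 8273 - 1684 = 6589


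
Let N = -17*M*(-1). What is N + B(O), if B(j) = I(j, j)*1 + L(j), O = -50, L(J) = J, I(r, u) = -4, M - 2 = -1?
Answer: -37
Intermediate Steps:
M = 1 (M = 2 - 1 = 1)
N = 17 (N = -17*1*(-1) = -17*(-1) = 17)
B(j) = -4 + j (B(j) = -4*1 + j = -4 + j)
N + B(O) = 17 + (-4 - 50) = 17 - 54 = -37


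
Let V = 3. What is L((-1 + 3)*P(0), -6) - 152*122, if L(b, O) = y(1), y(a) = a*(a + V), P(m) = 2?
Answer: -18540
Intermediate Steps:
y(a) = a*(3 + a) (y(a) = a*(a + 3) = a*(3 + a))
L(b, O) = 4 (L(b, O) = 1*(3 + 1) = 1*4 = 4)
L((-1 + 3)*P(0), -6) - 152*122 = 4 - 152*122 = 4 - 18544 = -18540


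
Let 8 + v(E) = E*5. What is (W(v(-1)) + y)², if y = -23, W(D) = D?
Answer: 1296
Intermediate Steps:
v(E) = -8 + 5*E (v(E) = -8 + E*5 = -8 + 5*E)
(W(v(-1)) + y)² = ((-8 + 5*(-1)) - 23)² = ((-8 - 5) - 23)² = (-13 - 23)² = (-36)² = 1296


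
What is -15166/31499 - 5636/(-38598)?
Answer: -203924452/607899201 ≈ -0.33546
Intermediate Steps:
-15166/31499 - 5636/(-38598) = -15166*1/31499 - 5636*(-1/38598) = -15166/31499 + 2818/19299 = -203924452/607899201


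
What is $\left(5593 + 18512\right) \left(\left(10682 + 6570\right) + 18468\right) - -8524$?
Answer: $861039124$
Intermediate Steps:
$\left(5593 + 18512\right) \left(\left(10682 + 6570\right) + 18468\right) - -8524 = 24105 \left(17252 + 18468\right) + 8524 = 24105 \cdot 35720 + 8524 = 861030600 + 8524 = 861039124$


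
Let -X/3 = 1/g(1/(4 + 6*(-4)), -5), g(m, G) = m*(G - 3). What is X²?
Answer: 225/4 ≈ 56.250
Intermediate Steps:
g(m, G) = m*(-3 + G)
X = -15/2 (X = -3*(4 + 6*(-4))/(-3 - 5) = -3/(-8/(4 - 24)) = -3/(-8/(-20)) = -3/((-1/20*(-8))) = -3/⅖ = -3*5/2 = -15/2 ≈ -7.5000)
X² = (-15/2)² = 225/4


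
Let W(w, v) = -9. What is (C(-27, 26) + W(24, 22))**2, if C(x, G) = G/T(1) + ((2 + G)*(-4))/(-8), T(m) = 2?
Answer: 324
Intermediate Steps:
C(x, G) = 1 + G (C(x, G) = G/2 + ((2 + G)*(-4))/(-8) = G*(1/2) + (-8 - 4*G)*(-1/8) = G/2 + (1 + G/2) = 1 + G)
(C(-27, 26) + W(24, 22))**2 = ((1 + 26) - 9)**2 = (27 - 9)**2 = 18**2 = 324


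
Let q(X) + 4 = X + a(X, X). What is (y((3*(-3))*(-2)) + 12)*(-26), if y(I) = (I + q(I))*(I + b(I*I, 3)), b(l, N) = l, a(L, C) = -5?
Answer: -240396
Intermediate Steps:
q(X) = -9 + X (q(X) = -4 + (X - 5) = -4 + (-5 + X) = -9 + X)
y(I) = (-9 + 2*I)*(I + I**2) (y(I) = (I + (-9 + I))*(I + I*I) = (-9 + 2*I)*(I + I**2))
(y((3*(-3))*(-2)) + 12)*(-26) = (((3*(-3))*(-2))*(-9 - 7*3*(-3)*(-2) + 2*((3*(-3))*(-2))**2) + 12)*(-26) = ((-9*(-2))*(-9 - (-63)*(-2) + 2*(-9*(-2))**2) + 12)*(-26) = (18*(-9 - 7*18 + 2*18**2) + 12)*(-26) = (18*(-9 - 126 + 2*324) + 12)*(-26) = (18*(-9 - 126 + 648) + 12)*(-26) = (18*513 + 12)*(-26) = (9234 + 12)*(-26) = 9246*(-26) = -240396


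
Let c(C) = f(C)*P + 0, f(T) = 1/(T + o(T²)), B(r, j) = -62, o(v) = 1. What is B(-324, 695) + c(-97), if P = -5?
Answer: -5947/96 ≈ -61.948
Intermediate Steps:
f(T) = 1/(1 + T) (f(T) = 1/(T + 1) = 1/(1 + T))
c(C) = -5/(1 + C) (c(C) = -5/(1 + C) + 0 = -5/(1 + C))
B(-324, 695) + c(-97) = -62 - 5/(1 - 97) = -62 - 5/(-96) = -62 - 5*(-1/96) = -62 + 5/96 = -5947/96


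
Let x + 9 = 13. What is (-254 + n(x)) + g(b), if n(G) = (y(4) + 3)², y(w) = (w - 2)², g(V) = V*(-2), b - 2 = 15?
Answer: -239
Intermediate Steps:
x = 4 (x = -9 + 13 = 4)
b = 17 (b = 2 + 15 = 17)
g(V) = -2*V
y(w) = (-2 + w)²
n(G) = 49 (n(G) = ((-2 + 4)² + 3)² = (2² + 3)² = (4 + 3)² = 7² = 49)
(-254 + n(x)) + g(b) = (-254 + 49) - 2*17 = -205 - 34 = -239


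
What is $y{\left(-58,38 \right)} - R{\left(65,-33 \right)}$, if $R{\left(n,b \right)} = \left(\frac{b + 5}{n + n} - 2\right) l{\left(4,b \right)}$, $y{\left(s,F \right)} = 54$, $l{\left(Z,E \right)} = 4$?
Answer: $\frac{4086}{65} \approx 62.862$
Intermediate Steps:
$R{\left(n,b \right)} = -8 + \frac{2 \left(5 + b\right)}{n}$ ($R{\left(n,b \right)} = \left(\frac{b + 5}{n + n} - 2\right) 4 = \left(\frac{5 + b}{2 n} - 2\right) 4 = \left(-2 + \frac{5 + b}{2 n}\right) 4 = -8 + \frac{2 \left(5 + b\right)}{n}$)
$y{\left(-58,38 \right)} - R{\left(65,-33 \right)} = 54 - \frac{2 \left(5 - 33 - 260\right)}{65} = 54 - 2 \cdot \frac{1}{65} \left(5 - 33 - 260\right) = 54 - 2 \cdot \frac{1}{65} \left(-288\right) = 54 - - \frac{576}{65} = 54 + \frac{576}{65} = \frac{4086}{65}$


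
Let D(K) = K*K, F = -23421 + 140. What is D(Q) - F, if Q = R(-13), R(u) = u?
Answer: 23450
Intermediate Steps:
Q = -13
F = -23281
D(K) = K²
D(Q) - F = (-13)² - 1*(-23281) = 169 + 23281 = 23450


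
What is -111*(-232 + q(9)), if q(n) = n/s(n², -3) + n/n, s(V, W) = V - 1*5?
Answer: 1947717/76 ≈ 25628.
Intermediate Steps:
s(V, W) = -5 + V (s(V, W) = V - 5 = -5 + V)
q(n) = 1 + n/(-5 + n²) (q(n) = n/(-5 + n²) + n/n = n/(-5 + n²) + 1 = 1 + n/(-5 + n²))
-111*(-232 + q(9)) = -111*(-232 + (-5 + 9 + 9²)/(-5 + 9²)) = -111*(-232 + (-5 + 9 + 81)/(-5 + 81)) = -111*(-232 + 85/76) = -111*(-17547/76) = 1947717/76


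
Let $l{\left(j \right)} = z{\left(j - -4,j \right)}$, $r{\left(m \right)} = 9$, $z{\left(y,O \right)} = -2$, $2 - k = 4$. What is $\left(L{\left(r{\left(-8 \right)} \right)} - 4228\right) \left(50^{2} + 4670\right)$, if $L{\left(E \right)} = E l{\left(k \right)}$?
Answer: $-30443820$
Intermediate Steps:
$k = -2$ ($k = 2 - 4 = -2$)
$l{\left(j \right)} = -2$
$L{\left(E \right)} = - 2 E$ ($L{\left(E \right)} = E \left(-2\right) = - 2 E$)
$\left(L{\left(r{\left(-8 \right)} \right)} - 4228\right) \left(50^{2} + 4670\right) = \left(\left(-2\right) 9 - 4228\right) \left(50^{2} + 4670\right) = \left(-18 - 4228\right) \left(2500 + 4670\right) = \left(-4246\right) 7170 = -30443820$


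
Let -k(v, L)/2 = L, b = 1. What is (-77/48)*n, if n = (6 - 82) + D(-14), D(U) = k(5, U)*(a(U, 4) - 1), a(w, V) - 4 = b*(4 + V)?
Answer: -2233/6 ≈ -372.17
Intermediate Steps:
k(v, L) = -2*L
a(w, V) = 8 + V (a(w, V) = 4 + 1*(4 + V) = 4 + (4 + V) = 8 + V)
D(U) = -22*U (D(U) = (-2*U)*((8 + 4) - 1) = (-2*U)*(12 - 1) = -2*U*11 = -22*U)
n = 232 (n = (6 - 82) - 22*(-14) = -76 + 308 = 232)
(-77/48)*n = -77/48*232 = -2233/6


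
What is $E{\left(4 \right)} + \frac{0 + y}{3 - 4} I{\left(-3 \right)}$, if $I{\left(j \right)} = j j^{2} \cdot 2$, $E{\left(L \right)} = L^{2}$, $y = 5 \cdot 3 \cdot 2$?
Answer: $1636$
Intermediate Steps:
$y = 30$ ($y = 15 \cdot 2 = 30$)
$I{\left(j \right)} = 2 j^{3}$ ($I{\left(j \right)} = j^{3} \cdot 2 = 2 j^{3}$)
$E{\left(4 \right)} + \frac{0 + y}{3 - 4} I{\left(-3 \right)} = 4^{2} + \frac{0 + 30}{3 - 4} \cdot 2 \left(-3\right)^{3} = 16 + \frac{30}{-1} \cdot 2 \left(-27\right) = 16 + 30 \left(-1\right) \left(-54\right) = 16 - -1620 = 16 + 1620 = 1636$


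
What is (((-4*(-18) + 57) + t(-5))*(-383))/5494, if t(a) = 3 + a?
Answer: -48641/5494 ≈ -8.8535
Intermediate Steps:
(((-4*(-18) + 57) + t(-5))*(-383))/5494 = (((-4*(-18) + 57) + (3 - 5))*(-383))/5494 = (((72 + 57) - 2)*(-383))*(1/5494) = ((129 - 2)*(-383))*(1/5494) = (127*(-383))*(1/5494) = -48641*1/5494 = -48641/5494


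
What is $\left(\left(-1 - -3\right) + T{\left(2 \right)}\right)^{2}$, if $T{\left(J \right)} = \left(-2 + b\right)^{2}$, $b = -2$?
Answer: $324$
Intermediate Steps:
$T{\left(J \right)} = 16$ ($T{\left(J \right)} = \left(-2 - 2\right)^{2} = \left(-4\right)^{2} = 16$)
$\left(\left(-1 - -3\right) + T{\left(2 \right)}\right)^{2} = \left(\left(-1 - -3\right) + 16\right)^{2} = \left(\left(-1 + 3\right) + 16\right)^{2} = \left(2 + 16\right)^{2} = 18^{2} = 324$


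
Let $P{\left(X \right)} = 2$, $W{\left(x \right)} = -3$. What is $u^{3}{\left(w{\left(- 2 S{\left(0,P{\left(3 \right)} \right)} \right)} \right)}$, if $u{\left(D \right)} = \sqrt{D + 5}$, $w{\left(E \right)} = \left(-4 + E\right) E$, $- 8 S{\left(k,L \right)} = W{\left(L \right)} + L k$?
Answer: $\frac{137 \sqrt{137}}{64} \approx 25.055$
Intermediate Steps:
$S{\left(k,L \right)} = \frac{3}{8} - \frac{L k}{8}$ ($S{\left(k,L \right)} = - \frac{-3 + L k}{8} = \frac{3}{8} - \frac{L k}{8}$)
$w{\left(E \right)} = E \left(-4 + E\right)$
$u{\left(D \right)} = \sqrt{5 + D}$
$u^{3}{\left(w{\left(- 2 S{\left(0,P{\left(3 \right)} \right)} \right)} \right)} = \left(\sqrt{5 + - 2 \left(\frac{3}{8} - \frac{1}{4} \cdot 0\right) \left(-4 - 2 \left(\frac{3}{8} - \frac{1}{4} \cdot 0\right)\right)}\right)^{3} = \left(\sqrt{5 + - 2 \left(\frac{3}{8} + 0\right) \left(-4 - 2 \left(\frac{3}{8} + 0\right)\right)}\right)^{3} = \left(\sqrt{5 + \left(-2\right) \frac{3}{8} \left(-4 - \frac{3}{4}\right)}\right)^{3} = \left(\sqrt{5 - \frac{3 \left(-4 - \frac{3}{4}\right)}{4}}\right)^{3} = \left(\sqrt{5 - - \frac{57}{16}}\right)^{3} = \left(\sqrt{5 + \frac{57}{16}}\right)^{3} = \left(\sqrt{\frac{137}{16}}\right)^{3} = \left(\frac{\sqrt{137}}{4}\right)^{3} = \frac{137 \sqrt{137}}{64}$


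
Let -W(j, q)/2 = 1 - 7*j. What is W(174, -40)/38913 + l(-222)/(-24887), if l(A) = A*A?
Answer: -1857213334/968427831 ≈ -1.9178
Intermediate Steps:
l(A) = A²
W(j, q) = -2 + 14*j (W(j, q) = -2*(1 - 7*j) = -2 + 14*j)
W(174, -40)/38913 + l(-222)/(-24887) = (-2 + 14*174)/38913 + (-222)²/(-24887) = (-2 + 2436)*(1/38913) + 49284*(-1/24887) = 2434*(1/38913) - 49284/24887 = 2434/38913 - 49284/24887 = -1857213334/968427831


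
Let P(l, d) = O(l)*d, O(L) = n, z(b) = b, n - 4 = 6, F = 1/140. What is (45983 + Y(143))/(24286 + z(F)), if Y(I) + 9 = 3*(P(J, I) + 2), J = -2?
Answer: 7037800/3400041 ≈ 2.0699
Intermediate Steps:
F = 1/140 ≈ 0.0071429
n = 10 (n = 4 + 6 = 10)
O(L) = 10
P(l, d) = 10*d
Y(I) = -3 + 30*I (Y(I) = -9 + 3*(10*I + 2) = -9 + 3*(2 + 10*I) = -9 + (6 + 30*I) = -3 + 30*I)
(45983 + Y(143))/(24286 + z(F)) = (45983 + (-3 + 30*143))/(24286 + 1/140) = (45983 + (-3 + 4290))/(3400041/140) = (45983 + 4287)*(140/3400041) = 50270*(140/3400041) = 7037800/3400041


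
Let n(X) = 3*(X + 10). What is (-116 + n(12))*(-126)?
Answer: 6300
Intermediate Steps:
n(X) = 30 + 3*X (n(X) = 3*(10 + X) = 30 + 3*X)
(-116 + n(12))*(-126) = (-116 + (30 + 3*12))*(-126) = (-116 + (30 + 36))*(-126) = (-116 + 66)*(-126) = -50*(-126) = 6300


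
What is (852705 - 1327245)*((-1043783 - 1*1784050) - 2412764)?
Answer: 2486872900380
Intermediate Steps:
(852705 - 1327245)*((-1043783 - 1*1784050) - 2412764) = -474540*((-1043783 - 1784050) - 2412764) = -474540*(-2827833 - 2412764) = -474540*(-5240597) = 2486872900380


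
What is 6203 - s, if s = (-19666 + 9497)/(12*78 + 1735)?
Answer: 16578382/2671 ≈ 6206.8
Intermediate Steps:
s = -10169/2671 (s = -10169/(936 + 1735) = -10169/2671 ≈ -3.8072)
6203 - s = 6203 - 1*(-10169/2671) = 6203 + 10169/2671 = 16578382/2671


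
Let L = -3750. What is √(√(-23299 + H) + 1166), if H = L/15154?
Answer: √(66941143214 + 7577*I*√1337631441646)/7577 ≈ 34.219 + 2.2303*I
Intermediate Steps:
H = -1875/7577 (H = -3750/15154 = -3750*1/15154 = -1875/7577 ≈ -0.24746)
√(√(-23299 + H) + 1166) = √(√(-23299 - 1875/7577) + 1166) = √(√(-176538398/7577) + 1166) = √(I*√1337631441646/7577 + 1166) = √(1166 + I*√1337631441646/7577)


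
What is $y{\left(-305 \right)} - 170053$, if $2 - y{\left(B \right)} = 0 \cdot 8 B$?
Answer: $-170051$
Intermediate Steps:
$y{\left(B \right)} = 2$ ($y{\left(B \right)} = 2 - 0 \cdot 8 B = 2 - 0 B = 2 - 0 = 2 + 0 = 2$)
$y{\left(-305 \right)} - 170053 = 2 - 170053 = -170051$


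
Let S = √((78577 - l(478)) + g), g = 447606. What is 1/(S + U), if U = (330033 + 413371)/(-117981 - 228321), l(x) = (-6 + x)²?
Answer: 64360573002/9096148810577795 + 89943806403*√33711/9096148810577795 ≈ 0.0018226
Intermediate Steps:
S = 3*√33711 (S = √((78577 - (-6 + 478)²) + 447606) = √((78577 - 1*472²) + 447606) = √((78577 - 1*222784) + 447606) = √((78577 - 222784) + 447606) = √(-144207 + 447606) = √303399 = 3*√33711 ≈ 550.82)
U = -371702/173151 (U = 743404/(-346302) = 743404*(-1/346302) = -371702/173151 ≈ -2.1467)
1/(S + U) = 1/(3*√33711 - 371702/173151) = 1/(-371702/173151 + 3*√33711)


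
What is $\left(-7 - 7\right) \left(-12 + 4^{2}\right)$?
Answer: $-56$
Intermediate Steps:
$\left(-7 - 7\right) \left(-12 + 4^{2}\right) = \left(-7 - 7\right) \left(-12 + 16\right) = \left(-14\right) 4 = -56$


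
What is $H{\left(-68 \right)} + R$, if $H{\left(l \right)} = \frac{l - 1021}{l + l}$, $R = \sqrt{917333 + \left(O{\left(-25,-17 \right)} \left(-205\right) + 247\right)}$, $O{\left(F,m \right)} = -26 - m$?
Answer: $\frac{1089}{136} + 5 \sqrt{36777} \approx 966.87$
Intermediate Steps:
$R = 5 \sqrt{36777}$ ($R = \sqrt{917333 + \left(\left(-26 - -17\right) \left(-205\right) + 247\right)} = \sqrt{917333 + \left(\left(-26 + 17\right) \left(-205\right) + 247\right)} = \sqrt{917333 + \left(\left(-9\right) \left(-205\right) + 247\right)} = \sqrt{917333 + \left(1845 + 247\right)} = \sqrt{917333 + 2092} = \sqrt{919425} = 5 \sqrt{36777} \approx 958.87$)
$H{\left(l \right)} = \frac{-1021 + l}{2 l}$
$H{\left(-68 \right)} + R = \frac{-1021 - 68}{2 \left(-68\right)} + 5 \sqrt{36777} = \frac{1}{2} \left(- \frac{1}{68}\right) \left(-1089\right) + 5 \sqrt{36777} = \frac{1089}{136} + 5 \sqrt{36777}$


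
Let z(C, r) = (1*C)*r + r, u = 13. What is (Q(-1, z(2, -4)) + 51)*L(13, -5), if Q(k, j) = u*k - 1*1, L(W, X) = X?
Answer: -185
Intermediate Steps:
z(C, r) = r + C*r (z(C, r) = C*r + r = r + C*r)
Q(k, j) = -1 + 13*k (Q(k, j) = 13*k - 1*1 = 13*k - 1 = -1 + 13*k)
(Q(-1, z(2, -4)) + 51)*L(13, -5) = ((-1 + 13*(-1)) + 51)*(-5) = ((-1 - 13) + 51)*(-5) = (-14 + 51)*(-5) = 37*(-5) = -185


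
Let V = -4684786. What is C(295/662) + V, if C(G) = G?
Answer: -3101328037/662 ≈ -4.6848e+6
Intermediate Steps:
C(295/662) + V = 295/662 - 4684786 = -3101328037/662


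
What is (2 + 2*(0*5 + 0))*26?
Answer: 52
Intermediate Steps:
(2 + 2*(0*5 + 0))*26 = (2 + 2*(0 + 0))*26 = (2 + 2*0)*26 = (2 + 0)*26 = 2*26 = 52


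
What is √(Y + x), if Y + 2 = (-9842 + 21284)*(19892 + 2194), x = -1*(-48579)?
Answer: √252756589 ≈ 15898.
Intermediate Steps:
x = 48579
Y = 252708010 (Y = -2 + (-9842 + 21284)*(19892 + 2194) = -2 + 11442*22086 = -2 + 252708012 = 252708010)
√(Y + x) = √(252708010 + 48579) = √252756589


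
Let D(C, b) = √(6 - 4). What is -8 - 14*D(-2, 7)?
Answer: -8 - 14*√2 ≈ -27.799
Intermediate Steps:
D(C, b) = √2
-8 - 14*D(-2, 7) = -8 - 14*√2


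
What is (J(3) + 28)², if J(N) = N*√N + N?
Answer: 988 + 186*√3 ≈ 1310.2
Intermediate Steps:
J(N) = N + N^(3/2) (J(N) = N^(3/2) + N = N + N^(3/2))
(J(3) + 28)² = ((3 + 3^(3/2)) + 28)² = ((3 + 3*√3) + 28)² = (31 + 3*√3)²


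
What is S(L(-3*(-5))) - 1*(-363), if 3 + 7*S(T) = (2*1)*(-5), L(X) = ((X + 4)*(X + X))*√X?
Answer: 2528/7 ≈ 361.14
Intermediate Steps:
L(X) = 2*X^(3/2)*(4 + X) (L(X) = ((4 + X)*(2*X))*√X = (2*X*(4 + X))*√X = 2*X^(3/2)*(4 + X))
S(T) = -13/7 (S(T) = -3/7 + ((2*1)*(-5))/7 = -3/7 + (2*(-5))/7 = -3/7 + (⅐)*(-10) = -3/7 - 10/7 = -13/7)
S(L(-3*(-5))) - 1*(-363) = -13/7 - 1*(-363) = -13/7 + 363 = 2528/7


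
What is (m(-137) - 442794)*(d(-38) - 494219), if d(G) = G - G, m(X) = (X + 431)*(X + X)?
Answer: 258649513650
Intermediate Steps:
m(X) = 2*X*(431 + X) (m(X) = (431 + X)*(2*X) = 2*X*(431 + X))
d(G) = 0
(m(-137) - 442794)*(d(-38) - 494219) = (2*(-137)*(431 - 137) - 442794)*(0 - 494219) = (2*(-137)*294 - 442794)*(-494219) = (-80556 - 442794)*(-494219) = -523350*(-494219) = 258649513650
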